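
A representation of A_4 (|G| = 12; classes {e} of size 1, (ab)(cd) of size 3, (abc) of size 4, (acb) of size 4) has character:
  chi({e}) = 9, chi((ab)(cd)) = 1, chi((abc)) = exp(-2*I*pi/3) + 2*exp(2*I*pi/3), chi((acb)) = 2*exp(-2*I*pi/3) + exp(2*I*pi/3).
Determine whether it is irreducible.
Not irreducible (reducible): <chi, chi> = 9 > 1.

Solution. <chi, chi> = (1/|G|) sum_C |C| * |chi(C)|^2 = (1/12)[1*|9|^2 + 3*|1|^2 + 4*|exp(-2*I*pi/3) + 2*exp(2*I*pi/3)|^2 + 4*|2*exp(-2*I*pi/3) + exp(2*I*pi/3)|^2]
  = (1/12)[(81) + (3) + (12) + (12)] = 108/12 = 9.
(Exp terms are combined using exp(i*s)*conj(exp(i*t)) = exp(i*(s-t)), and sums of them are collapsed using the identity that for every m > 1 the m distinct m-th roots of unity sum to 0, e.g. 1 + exp(2*I*pi/3) + exp(-2*I*pi/3) = 0.)
A character is irreducible iff <chi, chi> = 1, so this representation is reducible.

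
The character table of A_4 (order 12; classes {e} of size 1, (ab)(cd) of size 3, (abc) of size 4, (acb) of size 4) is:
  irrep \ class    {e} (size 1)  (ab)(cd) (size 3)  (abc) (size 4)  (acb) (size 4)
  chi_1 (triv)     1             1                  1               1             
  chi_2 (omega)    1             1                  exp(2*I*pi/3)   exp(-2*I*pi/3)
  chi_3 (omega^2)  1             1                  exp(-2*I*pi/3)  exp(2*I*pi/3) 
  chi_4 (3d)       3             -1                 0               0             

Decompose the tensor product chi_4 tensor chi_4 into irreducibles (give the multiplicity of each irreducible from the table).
chi_4 tensor chi_4 = chi_1 + chi_2 + chi_3 + 2*chi_4 (all other irreducibles have multiplicity 0).

Reasoning: The character of a tensor product is the pointwise product (chi_4 * chi_4)(C) = chi_4(C) * chi_4(C):
  {e}: (3)*(3), (ab)(cd): (-1)*(-1), (abc): (0)*(0), (acb): (0)*(0)
so (chi_4 * chi_4) takes values
  {e} -> 9, (ab)(cd) -> 1, (abc) -> 0, (acb) -> 0.
Now take the inner product of this character with each irreducible chi from the table, <chi_4*chi_4, chi> = (1/12) sum_C |C| (chi_4*chi_4)(C) conj(chi(C)):
  <chi_4*chi_4, chi_1> = (1/12)[1*(9)*conj(1) + 3*(1)*conj(1) + 4*(0)*conj(1) + 4*(0)*conj(1)]
      = (1/12)[(9) + (3) + (0) + (0)] = 12/12 = 1
  <chi_4*chi_4, chi_2> = (1/12)[1*(9)*conj(1) + 3*(1)*conj(1) + 4*(0)*conj(exp(2*I*pi/3)) + 4*(0)*conj(exp(-2*I*pi/3))]
      = (1/12)[(9) + (3) + (0) + (0)] = 12/12 = 1
  <chi_4*chi_4, chi_3> = (1/12)[1*(9)*conj(1) + 3*(1)*conj(1) + 4*(0)*conj(exp(-2*I*pi/3)) + 4*(0)*conj(exp(2*I*pi/3))]
      = (1/12)[(9) + (3) + (0) + (0)] = 12/12 = 1
  <chi_4*chi_4, chi_4> = (1/12)[1*(9)*conj(3) + 3*(1)*conj(-1) + 4*(0)*conj(0) + 4*(0)*conj(0)]
      = (1/12)[(27) + (-3) + (0) + (0)] = 24/12 = 2
(Exp terms are combined using exp(i*s)*conj(exp(i*t)) = exp(i*(s-t)), and sums of them are collapsed using the identity that for every m > 1 the m distinct m-th roots of unity sum to 0, e.g. 1 + exp(2*I*pi/3) + exp(-2*I*pi/3) = 0.)
Hence the multiplicities are chi_1: 1, chi_2: 1, chi_3: 1, chi_4: 2. Dimension check: dim(chi_4)*dim(chi_4) = 3*3 = 9 and sum (mult * dim) = 1*1 + 1*1 + 1*1 + 2*3 = 9.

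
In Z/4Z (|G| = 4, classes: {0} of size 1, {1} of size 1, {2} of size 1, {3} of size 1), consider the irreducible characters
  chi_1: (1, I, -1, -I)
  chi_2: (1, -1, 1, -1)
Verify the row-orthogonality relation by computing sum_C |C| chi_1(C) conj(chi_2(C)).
Sum = 0; so <chi_1, chi_2> = 0 (distinct irreducibles are orthogonal).

Why: Compute term by term over conjugacy classes (|C| * chi_1(C) * conj(chi_2(C))):
  1*(1)*conj(1) + 1*(I)*conj(-1) + 1*(-1)*conj(1) + 1*(-I)*conj(-1)
  = (1) + (-I) + (-1) + (I)
  = 0.
(Exp terms are combined using exp(i*s)*conj(exp(i*t)) = exp(i*(s-t)), and sums of them are collapsed using the identity that for every m > 1 the m distinct m-th roots of unity sum to 0, e.g. 1 + exp(2*I*pi/3) + exp(-2*I*pi/3) = 0.)
Dividing by |G| = 4 gives 0/4 = 0, matching the row-orthogonality relation <chi_1, chi_2> = [chi_1 = chi_2].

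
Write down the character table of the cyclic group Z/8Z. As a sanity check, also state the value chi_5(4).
Character table of Z/8Z (irreps indexed chi_0,...,chi_7 with chi_k(m) = zeta_8^(k*m), zeta_8 = exp(2*pi*i/8)):
  irrep \ class  {0} (size 1)  {1} (size 1)    {2} (size 1)  {3} (size 1)    {4} (size 1)  {5} (size 1)    {6} (size 1)  {7} (size 1)  
  chi_0          1             1               1             1               1             1               1             1             
  chi_1          1             exp(I*pi/4)     I             exp(3*I*pi/4)   -1            exp(-3*I*pi/4)  -I            exp(-I*pi/4)  
  chi_2          1             I               -1            -I              1             I               -1            -I            
  chi_3          1             exp(3*I*pi/4)   -I            exp(I*pi/4)     -1            exp(-I*pi/4)    I             exp(-3*I*pi/4)
  chi_4          1             -1              1             -1              1             -1              1             -1            
  chi_5          1             exp(-3*I*pi/4)  I             exp(-I*pi/4)    -1            exp(I*pi/4)     -I            exp(3*I*pi/4) 
  chi_6          1             -I              -1            I               1             -I              -1            I             
  chi_7          1             exp(-I*pi/4)    -I            exp(-3*I*pi/4)  -1            exp(3*I*pi/4)   I             exp(I*pi/4)   

Spot check: chi_5(4) = zeta_8^(5*4) = zeta_8^20 = -1.

Working: Z/8Z is abelian, so all 8 irreducible complex representations are 1-dimensional. They are given by chi_k(m) = zeta_8^(k*m) for k = 0,...,7. Row orthogonality: sum_m chi_k(m) conj(chi_l(m)) = 8 * [k = l].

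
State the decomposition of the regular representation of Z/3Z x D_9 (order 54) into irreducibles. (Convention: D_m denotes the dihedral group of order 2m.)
Each irreducible V_i of dimension d_i appears with multiplicity d_i, i.e. rho_reg = (direct sum over all irreducibles V_i) d_i V_i. The irreducible dimensions for Z/3Z x D_9 are 1, 1, 1, 1, 1, 1, 2, 2, 2, 2, 2, 2, 2, 2, 2, 2, 2, 2: 6 irreducibles of dimension 1, each with multiplicity 1; 12 irreducibles of dimension 2, each with multiplicity 2. Total dimension 6*1*1 + 12*2*2 = 54 = |G|.

General theorem: in the regular representation of a finite group G, each irreducible appears with multiplicity equal to its dimension. Check: dim(rho_reg) = sum d_i^2 = 1 + 1 + 1 + 1 + 1 + 1 + 4 + 4 + 4 + 4 + 4 + 4 + 4 + 4 + 4 + 4 + 4 + 4 = 54 = |G|.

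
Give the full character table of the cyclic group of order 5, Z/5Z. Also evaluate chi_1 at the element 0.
Character table of Z/5Z (irreps indexed chi_0,...,chi_4 with chi_k(m) = zeta_5^(k*m), zeta_5 = exp(2*pi*i/5)):
  irrep \ class  {0} (size 1)  {1} (size 1)    {2} (size 1)    {3} (size 1)    {4} (size 1)  
  chi_0          1             1               1               1               1             
  chi_1          1             exp(2*I*pi/5)   exp(4*I*pi/5)   exp(-4*I*pi/5)  exp(-2*I*pi/5)
  chi_2          1             exp(4*I*pi/5)   exp(-2*I*pi/5)  exp(2*I*pi/5)   exp(-4*I*pi/5)
  chi_3          1             exp(-4*I*pi/5)  exp(2*I*pi/5)   exp(-2*I*pi/5)  exp(4*I*pi/5) 
  chi_4          1             exp(-2*I*pi/5)  exp(-4*I*pi/5)  exp(4*I*pi/5)   exp(2*I*pi/5) 

Spot check: chi_1(0) = zeta_5^(1*0) = zeta_5^0 = 1.

Justification: Z/5Z is abelian, so all 5 irreducible complex representations are 1-dimensional. They are given by chi_k(m) = zeta_5^(k*m) for k = 0,...,4. Row orthogonality: sum_m chi_k(m) conj(chi_l(m)) = 5 * [k = l].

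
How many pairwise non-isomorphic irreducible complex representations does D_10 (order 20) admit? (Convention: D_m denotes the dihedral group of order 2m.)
8

Reasoning: The number of irreducible complex representations of a finite group equals its number of conjugacy classes. D_10 has 8 conjugacy classes (n/2 + 3 for n even), so D_10 (order 20) has exactly 8 irreducible complex representations.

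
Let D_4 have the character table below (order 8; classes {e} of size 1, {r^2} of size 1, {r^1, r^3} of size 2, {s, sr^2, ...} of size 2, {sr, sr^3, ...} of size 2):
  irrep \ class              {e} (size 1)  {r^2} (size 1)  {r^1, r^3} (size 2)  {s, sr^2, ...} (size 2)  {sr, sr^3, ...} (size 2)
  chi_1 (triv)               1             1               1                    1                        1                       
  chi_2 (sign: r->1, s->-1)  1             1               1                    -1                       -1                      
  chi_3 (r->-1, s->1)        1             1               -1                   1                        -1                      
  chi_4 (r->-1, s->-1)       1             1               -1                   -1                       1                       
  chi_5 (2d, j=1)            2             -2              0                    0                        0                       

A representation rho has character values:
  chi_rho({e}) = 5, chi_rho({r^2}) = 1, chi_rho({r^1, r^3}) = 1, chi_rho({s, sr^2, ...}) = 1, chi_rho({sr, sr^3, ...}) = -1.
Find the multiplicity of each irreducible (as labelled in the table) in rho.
Multiplicities: chi_1: 1, chi_2: 1, chi_3: 1, chi_4: 0, chi_5: 1.

Reasoning: Use <chi_rho, chi> = (1/|G|) sum_C |C| * chi_rho(C) * conj(chi(C)) with |G| = 8 for each irreducible chi in the table:
  <chi_rho, chi_1> = (1/8)[1*(5)*conj(1) + 1*(1)*conj(1) + 2*(1)*conj(1) + 2*(1)*conj(1) + 2*(-1)*conj(1)]
      = (1/8)[(5) + (1) + (2) + (2) + (-2)] = 8/8 = 1
  <chi_rho, chi_2> = (1/8)[1*(5)*conj(1) + 1*(1)*conj(1) + 2*(1)*conj(1) + 2*(1)*conj(-1) + 2*(-1)*conj(-1)]
      = (1/8)[(5) + (1) + (2) + (-2) + (2)] = 8/8 = 1
  <chi_rho, chi_3> = (1/8)[1*(5)*conj(1) + 1*(1)*conj(1) + 2*(1)*conj(-1) + 2*(1)*conj(1) + 2*(-1)*conj(-1)]
      = (1/8)[(5) + (1) + (-2) + (2) + (2)] = 8/8 = 1
  <chi_rho, chi_4> = (1/8)[1*(5)*conj(1) + 1*(1)*conj(1) + 2*(1)*conj(-1) + 2*(1)*conj(-1) + 2*(-1)*conj(1)]
      = (1/8)[(5) + (1) + (-2) + (-2) + (-2)] = 0/8 = 0
  <chi_rho, chi_5> = (1/8)[1*(5)*conj(2) + 1*(1)*conj(-2) + 2*(1)*conj(0) + 2*(1)*conj(0) + 2*(-1)*conj(0)]
      = (1/8)[(10) + (-2) + (0) + (0) + (0)] = 8/8 = 1
Dimension check: dim(rho) = sum (mult * dim) = 1*1 + 1*1 + 1*1 + 0*1 + 1*2 = 5 = chi_rho(e) = 5.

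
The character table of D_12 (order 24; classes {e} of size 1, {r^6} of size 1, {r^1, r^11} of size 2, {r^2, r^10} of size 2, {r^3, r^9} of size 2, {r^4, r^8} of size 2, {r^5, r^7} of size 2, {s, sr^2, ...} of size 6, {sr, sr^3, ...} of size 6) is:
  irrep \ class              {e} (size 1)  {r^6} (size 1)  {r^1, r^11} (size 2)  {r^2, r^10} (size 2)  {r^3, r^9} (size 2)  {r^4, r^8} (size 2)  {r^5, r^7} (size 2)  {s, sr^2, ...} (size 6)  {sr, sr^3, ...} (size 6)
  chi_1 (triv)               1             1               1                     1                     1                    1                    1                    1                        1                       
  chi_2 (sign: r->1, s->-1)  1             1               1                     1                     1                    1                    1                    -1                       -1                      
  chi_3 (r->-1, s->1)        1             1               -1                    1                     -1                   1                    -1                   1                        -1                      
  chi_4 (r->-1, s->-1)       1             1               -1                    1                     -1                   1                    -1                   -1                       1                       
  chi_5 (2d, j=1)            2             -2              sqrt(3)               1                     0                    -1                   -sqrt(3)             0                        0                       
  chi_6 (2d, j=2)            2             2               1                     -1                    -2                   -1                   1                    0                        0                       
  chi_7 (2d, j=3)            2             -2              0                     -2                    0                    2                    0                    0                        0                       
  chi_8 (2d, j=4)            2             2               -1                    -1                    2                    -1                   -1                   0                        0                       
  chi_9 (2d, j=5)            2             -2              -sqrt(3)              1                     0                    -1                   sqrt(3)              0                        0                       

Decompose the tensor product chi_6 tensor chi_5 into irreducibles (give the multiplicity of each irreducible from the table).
chi_6 tensor chi_5 = chi_5 + chi_7 (all other irreducibles have multiplicity 0).

Derivation: The character of a tensor product is the pointwise product (chi_6 * chi_5)(C) = chi_6(C) * chi_5(C):
  {e}: (2)*(2), {r^6}: (2)*(-2), {r^1, r^11}: (1)*(sqrt(3)), {r^2, r^10}: (-1)*(1), {r^3, r^9}: (-2)*(0), {r^4, r^8}: (-1)*(-1), {r^5, r^7}: (1)*(-sqrt(3)), {s, sr^2, ...}: (0)*(0), {sr, sr^3, ...}: (0)*(0)
so (chi_6 * chi_5) takes values
  {e} -> 4, {r^6} -> -4, {r^1, r^11} -> sqrt(3), {r^2, r^10} -> -1, {r^3, r^9} -> 0, {r^4, r^8} -> 1, {r^5, r^7} -> -sqrt(3), {s, sr^2, ...} -> 0, {sr, sr^3, ...} -> 0.
Now take the inner product of this character with each irreducible chi from the table, <chi_6*chi_5, chi> = (1/24) sum_C |C| (chi_6*chi_5)(C) conj(chi(C)):
  <chi_6*chi_5, chi_1> = (1/24)[1*(4)*conj(1) + 1*(-4)*conj(1) + 2*(sqrt(3))*conj(1) + 2*(-1)*conj(1) + 2*(0)*conj(1) + 2*(1)*conj(1) + 2*(-sqrt(3))*conj(1) + 6*(0)*conj(1) + 6*(0)*conj(1)]
      = (1/24)[(4) + (-4) + (2*sqrt(3)) + (-2) + (0) + (2) + (-2*sqrt(3)) + (0) + (0)] = 0/24 = 0
  <chi_6*chi_5, chi_2> = (1/24)[1*(4)*conj(1) + 1*(-4)*conj(1) + 2*(sqrt(3))*conj(1) + 2*(-1)*conj(1) + 2*(0)*conj(1) + 2*(1)*conj(1) + 2*(-sqrt(3))*conj(1) + 6*(0)*conj(-1) + 6*(0)*conj(-1)]
      = (1/24)[(4) + (-4) + (2*sqrt(3)) + (-2) + (0) + (2) + (-2*sqrt(3)) + (0) + (0)] = 0/24 = 0
  <chi_6*chi_5, chi_3> = (1/24)[1*(4)*conj(1) + 1*(-4)*conj(1) + 2*(sqrt(3))*conj(-1) + 2*(-1)*conj(1) + 2*(0)*conj(-1) + 2*(1)*conj(1) + 2*(-sqrt(3))*conj(-1) + 6*(0)*conj(1) + 6*(0)*conj(-1)]
      = (1/24)[(4) + (-4) + (-2*sqrt(3)) + (-2) + (0) + (2) + (2*sqrt(3)) + (0) + (0)] = 0/24 = 0
  <chi_6*chi_5, chi_4> = (1/24)[1*(4)*conj(1) + 1*(-4)*conj(1) + 2*(sqrt(3))*conj(-1) + 2*(-1)*conj(1) + 2*(0)*conj(-1) + 2*(1)*conj(1) + 2*(-sqrt(3))*conj(-1) + 6*(0)*conj(-1) + 6*(0)*conj(1)]
      = (1/24)[(4) + (-4) + (-2*sqrt(3)) + (-2) + (0) + (2) + (2*sqrt(3)) + (0) + (0)] = 0/24 = 0
  <chi_6*chi_5, chi_5> = (1/24)[1*(4)*conj(2) + 1*(-4)*conj(-2) + 2*(sqrt(3))*conj(sqrt(3)) + 2*(-1)*conj(1) + 2*(0)*conj(0) + 2*(1)*conj(-1) + 2*(-sqrt(3))*conj(-sqrt(3)) + 6*(0)*conj(0) + 6*(0)*conj(0)]
      = (1/24)[(8) + (8) + (6) + (-2) + (0) + (-2) + (6) + (0) + (0)] = 24/24 = 1
  <chi_6*chi_5, chi_6> = (1/24)[1*(4)*conj(2) + 1*(-4)*conj(2) + 2*(sqrt(3))*conj(1) + 2*(-1)*conj(-1) + 2*(0)*conj(-2) + 2*(1)*conj(-1) + 2*(-sqrt(3))*conj(1) + 6*(0)*conj(0) + 6*(0)*conj(0)]
      = (1/24)[(8) + (-8) + (2*sqrt(3)) + (2) + (0) + (-2) + (-2*sqrt(3)) + (0) + (0)] = 0/24 = 0
  <chi_6*chi_5, chi_7> = (1/24)[1*(4)*conj(2) + 1*(-4)*conj(-2) + 2*(sqrt(3))*conj(0) + 2*(-1)*conj(-2) + 2*(0)*conj(0) + 2*(1)*conj(2) + 2*(-sqrt(3))*conj(0) + 6*(0)*conj(0) + 6*(0)*conj(0)]
      = (1/24)[(8) + (8) + (0) + (4) + (0) + (4) + (0) + (0) + (0)] = 24/24 = 1
  <chi_6*chi_5, chi_8> = (1/24)[1*(4)*conj(2) + 1*(-4)*conj(2) + 2*(sqrt(3))*conj(-1) + 2*(-1)*conj(-1) + 2*(0)*conj(2) + 2*(1)*conj(-1) + 2*(-sqrt(3))*conj(-1) + 6*(0)*conj(0) + 6*(0)*conj(0)]
      = (1/24)[(8) + (-8) + (-2*sqrt(3)) + (2) + (0) + (-2) + (2*sqrt(3)) + (0) + (0)] = 0/24 = 0
  <chi_6*chi_5, chi_9> = (1/24)[1*(4)*conj(2) + 1*(-4)*conj(-2) + 2*(sqrt(3))*conj(-sqrt(3)) + 2*(-1)*conj(1) + 2*(0)*conj(0) + 2*(1)*conj(-1) + 2*(-sqrt(3))*conj(sqrt(3)) + 6*(0)*conj(0) + 6*(0)*conj(0)]
      = (1/24)[(8) + (8) + (-6) + (-2) + (0) + (-2) + (-6) + (0) + (0)] = 0/24 = 0
Hence the multiplicities are chi_5: 1, chi_7: 1. Dimension check: dim(chi_6)*dim(chi_5) = 2*2 = 4 and sum (mult * dim) = 1*2 + 1*2 = 4.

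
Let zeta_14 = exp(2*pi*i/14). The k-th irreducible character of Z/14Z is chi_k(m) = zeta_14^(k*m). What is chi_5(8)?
chi_5(8) = zeta_14^40 = exp(-2*I*pi/7)

Derivation: chi_5(8) = zeta_14^(5*8) = zeta_14^40. Since zeta_14^14 = 1, this equals zeta_14^12 = exp(2*pi*i*12/14) = exp(-2*I*pi/7).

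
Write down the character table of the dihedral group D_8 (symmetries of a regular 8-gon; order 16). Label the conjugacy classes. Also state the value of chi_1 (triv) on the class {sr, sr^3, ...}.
Conjugacy classes: {e} of size 1, {r^4} of size 1, {r^1, r^7} of size 2, {r^2, r^6} of size 2, {r^3, r^5} of size 2, {s, sr^2, ...} of size 4, {sr, sr^3, ...} of size 4.
Character table:
  irrep \ class              {e} (size 1)  {r^4} (size 1)  {r^1, r^7} (size 2)  {r^2, r^6} (size 2)  {r^3, r^5} (size 2)  {s, sr^2, ...} (size 4)  {sr, sr^3, ...} (size 4)
  chi_1 (triv)               1             1               1                    1                    1                    1                        1                       
  chi_2 (sign: r->1, s->-1)  1             1               1                    1                    1                    -1                       -1                      
  chi_3 (r->-1, s->1)        1             1               -1                   1                    -1                   1                        -1                      
  chi_4 (r->-1, s->-1)       1             1               -1                   1                    -1                   -1                       1                       
  chi_5 (2d, j=1)            2             -2              sqrt(2)              0                    -sqrt(2)             0                        0                       
  chi_6 (2d, j=2)            2             2               0                    -2                   0                    0                        0                       
  chi_7 (2d, j=3)            2             -2              -sqrt(2)             0                    sqrt(2)              0                        0                       

Spot check: chi_1 (triv) on {sr, sr^3, ...} = 1.

Proof sketch: D_8 has order 2*8 = 16 with 7 conjugacy classes, hence 7 irreducibles. Sum of squared dims 1 + 1 + 1 + 1 + 4 + 4 + 4 = 16 = |G|. Linear characters come from the abelianisation; the 2-dimensional irreps have character r^k -> 2*cos(2*pi*j*k/8), reflections -> 0.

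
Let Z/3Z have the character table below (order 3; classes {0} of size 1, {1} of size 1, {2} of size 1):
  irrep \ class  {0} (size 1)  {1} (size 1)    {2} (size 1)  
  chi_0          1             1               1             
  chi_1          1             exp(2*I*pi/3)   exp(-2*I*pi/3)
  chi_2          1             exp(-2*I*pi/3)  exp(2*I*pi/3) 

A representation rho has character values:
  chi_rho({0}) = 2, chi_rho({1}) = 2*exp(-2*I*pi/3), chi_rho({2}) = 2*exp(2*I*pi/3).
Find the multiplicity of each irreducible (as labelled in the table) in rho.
Multiplicities: chi_0: 0, chi_1: 0, chi_2: 2.

Justification: Use <chi_rho, chi> = (1/|G|) sum_C |C| * chi_rho(C) * conj(chi(C)) with |G| = 3 for each irreducible chi in the table:
  <chi_rho, chi_0> = (1/3)[1*(2)*conj(1) + 1*(2*exp(-2*I*pi/3))*conj(1) + 1*(2*exp(2*I*pi/3))*conj(1)]
      = (1/3)[(2) + (2*exp(-2*I*pi/3)) + (2*exp(2*I*pi/3))] = 0/3 = 0
  <chi_rho, chi_1> = (1/3)[1*(2)*conj(1) + 1*(2*exp(-2*I*pi/3))*conj(exp(2*I*pi/3)) + 1*(2*exp(2*I*pi/3))*conj(exp(-2*I*pi/3))]
      = (1/3)[(2) + (2*exp(2*I*pi/3)) + (2*exp(-2*I*pi/3))] = 0/3 = 0
  <chi_rho, chi_2> = (1/3)[1*(2)*conj(1) + 1*(2*exp(-2*I*pi/3))*conj(exp(-2*I*pi/3)) + 1*(2*exp(2*I*pi/3))*conj(exp(2*I*pi/3))]
      = (1/3)[(2) + (2) + (2)] = 6/3 = 2
(Exp terms are combined using exp(i*s)*conj(exp(i*t)) = exp(i*(s-t)), and sums of them are collapsed using the identity that for every m > 1 the m distinct m-th roots of unity sum to 0, e.g. 1 + exp(2*I*pi/3) + exp(-2*I*pi/3) = 0.)
Dimension check: dim(rho) = sum (mult * dim) = 0*1 + 0*1 + 2*1 = 2 = chi_rho(e) = 2.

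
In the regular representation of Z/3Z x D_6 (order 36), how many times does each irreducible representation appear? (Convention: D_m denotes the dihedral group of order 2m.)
Each irreducible V_i of dimension d_i appears with multiplicity d_i, i.e. rho_reg = (direct sum over all irreducibles V_i) d_i V_i. The irreducible dimensions for Z/3Z x D_6 are 1, 1, 1, 1, 1, 1, 1, 1, 1, 1, 1, 1, 2, 2, 2, 2, 2, 2: 12 irreducibles of dimension 1, each with multiplicity 1; 6 irreducibles of dimension 2, each with multiplicity 2. Total dimension 12*1*1 + 6*2*2 = 36 = |G|.

Details: General theorem: in the regular representation of a finite group G, each irreducible appears with multiplicity equal to its dimension. Check: dim(rho_reg) = sum d_i^2 = 1 + 1 + 1 + 1 + 1 + 1 + 1 + 1 + 1 + 1 + 1 + 1 + 4 + 4 + 4 + 4 + 4 + 4 = 36 = |G|.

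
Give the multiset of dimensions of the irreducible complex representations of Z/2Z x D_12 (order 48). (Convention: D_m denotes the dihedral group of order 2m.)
Dimensions: 1, 1, 1, 1, 1, 1, 1, 1, 2, 2, 2, 2, 2, 2, 2, 2, 2, 2

Details: There are 18 irreducibles (= number of conjugacy classes). Their dimensions d_i satisfy sum d_i^2 = |G| = 48: 1 + 1 + 1 + 1 + 1 + 1 + 1 + 1 + 4 + 4 + 4 + 4 + 4 + 4 + 4 + 4 + 4 + 4 = 48. (For the product with Z/2Z: each of the 2 1-dim characters of Z/2Z tensors with each irrep of D_12, giving 2 copies of each D_12-dimension.)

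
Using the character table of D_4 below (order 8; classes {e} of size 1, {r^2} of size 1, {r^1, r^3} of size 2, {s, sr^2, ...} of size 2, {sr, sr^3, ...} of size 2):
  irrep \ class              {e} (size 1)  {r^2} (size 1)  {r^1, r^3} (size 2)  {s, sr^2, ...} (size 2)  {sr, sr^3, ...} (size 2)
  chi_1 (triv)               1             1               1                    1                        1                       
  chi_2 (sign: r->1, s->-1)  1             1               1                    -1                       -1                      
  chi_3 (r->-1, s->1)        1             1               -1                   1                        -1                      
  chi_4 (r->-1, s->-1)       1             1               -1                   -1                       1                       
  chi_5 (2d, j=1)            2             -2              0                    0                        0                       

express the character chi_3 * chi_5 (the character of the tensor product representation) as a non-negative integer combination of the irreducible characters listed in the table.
chi_3 tensor chi_5 = chi_5 (all other irreducibles have multiplicity 0).

Details: The character of a tensor product is the pointwise product (chi_3 * chi_5)(C) = chi_3(C) * chi_5(C):
  {e}: (1)*(2), {r^2}: (1)*(-2), {r^1, r^3}: (-1)*(0), {s, sr^2, ...}: (1)*(0), {sr, sr^3, ...}: (-1)*(0)
so (chi_3 * chi_5) takes values
  {e} -> 2, {r^2} -> -2, {r^1, r^3} -> 0, {s, sr^2, ...} -> 0, {sr, sr^3, ...} -> 0.
Now take the inner product of this character with each irreducible chi from the table, <chi_3*chi_5, chi> = (1/8) sum_C |C| (chi_3*chi_5)(C) conj(chi(C)):
  <chi_3*chi_5, chi_1> = (1/8)[1*(2)*conj(1) + 1*(-2)*conj(1) + 2*(0)*conj(1) + 2*(0)*conj(1) + 2*(0)*conj(1)]
      = (1/8)[(2) + (-2) + (0) + (0) + (0)] = 0/8 = 0
  <chi_3*chi_5, chi_2> = (1/8)[1*(2)*conj(1) + 1*(-2)*conj(1) + 2*(0)*conj(1) + 2*(0)*conj(-1) + 2*(0)*conj(-1)]
      = (1/8)[(2) + (-2) + (0) + (0) + (0)] = 0/8 = 0
  <chi_3*chi_5, chi_3> = (1/8)[1*(2)*conj(1) + 1*(-2)*conj(1) + 2*(0)*conj(-1) + 2*(0)*conj(1) + 2*(0)*conj(-1)]
      = (1/8)[(2) + (-2) + (0) + (0) + (0)] = 0/8 = 0
  <chi_3*chi_5, chi_4> = (1/8)[1*(2)*conj(1) + 1*(-2)*conj(1) + 2*(0)*conj(-1) + 2*(0)*conj(-1) + 2*(0)*conj(1)]
      = (1/8)[(2) + (-2) + (0) + (0) + (0)] = 0/8 = 0
  <chi_3*chi_5, chi_5> = (1/8)[1*(2)*conj(2) + 1*(-2)*conj(-2) + 2*(0)*conj(0) + 2*(0)*conj(0) + 2*(0)*conj(0)]
      = (1/8)[(4) + (4) + (0) + (0) + (0)] = 8/8 = 1
Hence the multiplicities are chi_5: 1. Dimension check: dim(chi_3)*dim(chi_5) = 1*2 = 2 and sum (mult * dim) = 1*2 = 2.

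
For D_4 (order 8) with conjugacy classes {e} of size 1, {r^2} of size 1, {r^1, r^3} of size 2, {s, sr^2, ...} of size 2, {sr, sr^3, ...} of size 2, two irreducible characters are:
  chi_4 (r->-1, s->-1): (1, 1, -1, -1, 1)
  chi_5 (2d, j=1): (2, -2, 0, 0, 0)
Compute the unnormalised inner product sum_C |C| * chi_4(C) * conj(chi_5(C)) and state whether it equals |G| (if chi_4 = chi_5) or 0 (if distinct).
Sum = 0; so <chi_4, chi_5> = 0 (distinct irreducibles are orthogonal).

Argument: Compute term by term over conjugacy classes (|C| * chi_4(C) * conj(chi_5(C))):
  1*(1)*conj(2) + 1*(1)*conj(-2) + 2*(-1)*conj(0) + 2*(-1)*conj(0) + 2*(1)*conj(0)
  = (2) + (-2) + (0) + (0) + (0)
  = 0.
Dividing by |G| = 8 gives 0/8 = 0, matching the row-orthogonality relation <chi_4, chi_5> = [chi_4 = chi_5].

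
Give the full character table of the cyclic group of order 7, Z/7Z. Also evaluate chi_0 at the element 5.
Character table of Z/7Z (irreps indexed chi_0,...,chi_6 with chi_k(m) = zeta_7^(k*m), zeta_7 = exp(2*pi*i/7)):
  irrep \ class  {0} (size 1)  {1} (size 1)    {2} (size 1)    {3} (size 1)    {4} (size 1)    {5} (size 1)    {6} (size 1)  
  chi_0          1             1               1               1               1               1               1             
  chi_1          1             exp(2*I*pi/7)   exp(4*I*pi/7)   exp(6*I*pi/7)   exp(-6*I*pi/7)  exp(-4*I*pi/7)  exp(-2*I*pi/7)
  chi_2          1             exp(4*I*pi/7)   exp(-6*I*pi/7)  exp(-2*I*pi/7)  exp(2*I*pi/7)   exp(6*I*pi/7)   exp(-4*I*pi/7)
  chi_3          1             exp(6*I*pi/7)   exp(-2*I*pi/7)  exp(4*I*pi/7)   exp(-4*I*pi/7)  exp(2*I*pi/7)   exp(-6*I*pi/7)
  chi_4          1             exp(-6*I*pi/7)  exp(2*I*pi/7)   exp(-4*I*pi/7)  exp(4*I*pi/7)   exp(-2*I*pi/7)  exp(6*I*pi/7) 
  chi_5          1             exp(-4*I*pi/7)  exp(6*I*pi/7)   exp(2*I*pi/7)   exp(-2*I*pi/7)  exp(-6*I*pi/7)  exp(4*I*pi/7) 
  chi_6          1             exp(-2*I*pi/7)  exp(-4*I*pi/7)  exp(-6*I*pi/7)  exp(6*I*pi/7)   exp(4*I*pi/7)   exp(2*I*pi/7) 

Spot check: chi_0(5) = zeta_7^(0*5) = zeta_7^0 = 1.

Details: Z/7Z is abelian, so all 7 irreducible complex representations are 1-dimensional. They are given by chi_k(m) = zeta_7^(k*m) for k = 0,...,6. Row orthogonality: sum_m chi_k(m) conj(chi_l(m)) = 7 * [k = l].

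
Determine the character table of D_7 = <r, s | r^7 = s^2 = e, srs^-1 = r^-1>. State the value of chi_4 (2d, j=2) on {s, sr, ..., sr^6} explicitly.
Conjugacy classes: {e} of size 1, {r^1, r^6} of size 2, {r^2, r^5} of size 2, {r^3, r^4} of size 2, {s, sr, ..., sr^6} of size 7.
Character table:
  irrep \ class              {e} (size 1)  {r^1, r^6} (size 2)  {r^2, r^5} (size 2)  {r^3, r^4} (size 2)  {s, sr, ..., sr^6} (size 7)
  chi_1 (triv)               1             1                    1                    1                    1                          
  chi_2 (sign: r->1, s->-1)  1             1                    1                    1                    -1                         
  chi_3 (2d, j=1)            2             2*cos(2*pi/7)        -2*cos(3*pi/7)       -2*cos(pi/7)         0                          
  chi_4 (2d, j=2)            2             -2*cos(3*pi/7)       -2*cos(pi/7)         2*cos(2*pi/7)        0                          
  chi_5 (2d, j=3)            2             -2*cos(pi/7)         2*cos(2*pi/7)        -2*cos(3*pi/7)       0                          

Spot check: chi_4 (2d, j=2) on {s, sr, ..., sr^6} = 0.

Justification: D_7 has order 2*7 = 14 with 5 conjugacy classes, hence 5 irreducibles. Sum of squared dims 1 + 1 + 4 + 4 + 4 = 14 = |G|. Linear characters come from the abelianisation; the 2-dimensional irreps have character r^k -> 2*cos(2*pi*j*k/7), reflections -> 0.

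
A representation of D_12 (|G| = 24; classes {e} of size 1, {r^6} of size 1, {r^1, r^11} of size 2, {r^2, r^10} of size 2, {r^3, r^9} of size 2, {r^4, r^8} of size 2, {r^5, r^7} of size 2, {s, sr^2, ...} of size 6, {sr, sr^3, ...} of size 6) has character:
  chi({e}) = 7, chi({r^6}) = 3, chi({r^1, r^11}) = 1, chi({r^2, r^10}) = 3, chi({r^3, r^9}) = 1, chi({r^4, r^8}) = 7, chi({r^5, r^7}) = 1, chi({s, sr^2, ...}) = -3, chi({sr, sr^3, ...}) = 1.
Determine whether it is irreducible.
Not irreducible (reducible): <chi, chi> = 10 > 1.

Working: <chi, chi> = (1/|G|) sum_C |C| * |chi(C)|^2 = (1/24)[1*|7|^2 + 1*|3|^2 + 2*|1|^2 + 2*|3|^2 + 2*|1|^2 + 2*|7|^2 + 2*|1|^2 + 6*|-3|^2 + 6*|1|^2]
  = (1/24)[(49) + (9) + (2) + (18) + (2) + (98) + (2) + (54) + (6)] = 240/24 = 10.
A character is irreducible iff <chi, chi> = 1, so this representation is reducible.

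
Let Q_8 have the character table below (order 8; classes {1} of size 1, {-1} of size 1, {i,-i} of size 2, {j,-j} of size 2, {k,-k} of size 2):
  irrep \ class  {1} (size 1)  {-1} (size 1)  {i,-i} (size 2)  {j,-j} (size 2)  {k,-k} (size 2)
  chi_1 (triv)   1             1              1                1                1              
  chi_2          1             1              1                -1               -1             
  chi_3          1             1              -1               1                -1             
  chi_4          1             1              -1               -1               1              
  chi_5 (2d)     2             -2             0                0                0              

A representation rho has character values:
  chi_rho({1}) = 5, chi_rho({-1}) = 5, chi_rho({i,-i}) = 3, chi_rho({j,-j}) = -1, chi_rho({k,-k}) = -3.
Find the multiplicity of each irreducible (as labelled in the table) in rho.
Multiplicities: chi_1: 1, chi_2: 3, chi_3: 1, chi_4: 0, chi_5: 0.

Use <chi_rho, chi> = (1/|G|) sum_C |C| * chi_rho(C) * conj(chi(C)) with |G| = 8 for each irreducible chi in the table:
  <chi_rho, chi_1> = (1/8)[1*(5)*conj(1) + 1*(5)*conj(1) + 2*(3)*conj(1) + 2*(-1)*conj(1) + 2*(-3)*conj(1)]
      = (1/8)[(5) + (5) + (6) + (-2) + (-6)] = 8/8 = 1
  <chi_rho, chi_2> = (1/8)[1*(5)*conj(1) + 1*(5)*conj(1) + 2*(3)*conj(1) + 2*(-1)*conj(-1) + 2*(-3)*conj(-1)]
      = (1/8)[(5) + (5) + (6) + (2) + (6)] = 24/8 = 3
  <chi_rho, chi_3> = (1/8)[1*(5)*conj(1) + 1*(5)*conj(1) + 2*(3)*conj(-1) + 2*(-1)*conj(1) + 2*(-3)*conj(-1)]
      = (1/8)[(5) + (5) + (-6) + (-2) + (6)] = 8/8 = 1
  <chi_rho, chi_4> = (1/8)[1*(5)*conj(1) + 1*(5)*conj(1) + 2*(3)*conj(-1) + 2*(-1)*conj(-1) + 2*(-3)*conj(1)]
      = (1/8)[(5) + (5) + (-6) + (2) + (-6)] = 0/8 = 0
  <chi_rho, chi_5> = (1/8)[1*(5)*conj(2) + 1*(5)*conj(-2) + 2*(3)*conj(0) + 2*(-1)*conj(0) + 2*(-3)*conj(0)]
      = (1/8)[(10) + (-10) + (0) + (0) + (0)] = 0/8 = 0
Dimension check: dim(rho) = sum (mult * dim) = 1*1 + 3*1 + 1*1 + 0*1 + 0*2 = 5 = chi_rho(e) = 5.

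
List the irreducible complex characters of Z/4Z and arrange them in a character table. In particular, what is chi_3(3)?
Character table of Z/4Z (irreps indexed chi_0,...,chi_3 with chi_k(m) = zeta_4^(k*m), zeta_4 = exp(2*pi*i/4)):
  irrep \ class  {0} (size 1)  {1} (size 1)  {2} (size 1)  {3} (size 1)
  chi_0          1             1             1             1           
  chi_1          1             I             -1            -I          
  chi_2          1             -1            1             -1          
  chi_3          1             -I            -1            I           

Spot check: chi_3(3) = zeta_4^(3*3) = zeta_4^9 = I.

Justification: Z/4Z is abelian, so all 4 irreducible complex representations are 1-dimensional. They are given by chi_k(m) = zeta_4^(k*m) for k = 0,...,3. Row orthogonality: sum_m chi_k(m) conj(chi_l(m)) = 4 * [k = l].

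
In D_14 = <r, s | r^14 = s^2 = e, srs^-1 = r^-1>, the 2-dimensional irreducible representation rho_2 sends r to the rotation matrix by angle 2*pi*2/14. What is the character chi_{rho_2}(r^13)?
chi_{rho_2}(r^13) = 2*cos(2*pi*2*13/14) = 2*cos(2*pi/7)

Argument: rho_2(r^13) is rotation by angle 2*pi*2*13/14, whose trace is 2*cos(2*pi*2*13/14) = 2*cos(2*pi/7).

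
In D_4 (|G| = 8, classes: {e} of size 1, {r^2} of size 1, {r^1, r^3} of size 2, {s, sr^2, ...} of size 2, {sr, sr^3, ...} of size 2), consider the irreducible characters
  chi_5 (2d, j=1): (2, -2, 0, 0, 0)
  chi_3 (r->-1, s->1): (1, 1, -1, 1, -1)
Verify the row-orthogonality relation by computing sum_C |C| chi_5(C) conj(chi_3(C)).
Sum = 0; so <chi_5, chi_3> = 0 (distinct irreducibles are orthogonal).

Reasoning: Compute term by term over conjugacy classes (|C| * chi_5(C) * conj(chi_3(C))):
  1*(2)*conj(1) + 1*(-2)*conj(1) + 2*(0)*conj(-1) + 2*(0)*conj(1) + 2*(0)*conj(-1)
  = (2) + (-2) + (0) + (0) + (0)
  = 0.
Dividing by |G| = 8 gives 0/8 = 0, matching the row-orthogonality relation <chi_5, chi_3> = [chi_5 = chi_3].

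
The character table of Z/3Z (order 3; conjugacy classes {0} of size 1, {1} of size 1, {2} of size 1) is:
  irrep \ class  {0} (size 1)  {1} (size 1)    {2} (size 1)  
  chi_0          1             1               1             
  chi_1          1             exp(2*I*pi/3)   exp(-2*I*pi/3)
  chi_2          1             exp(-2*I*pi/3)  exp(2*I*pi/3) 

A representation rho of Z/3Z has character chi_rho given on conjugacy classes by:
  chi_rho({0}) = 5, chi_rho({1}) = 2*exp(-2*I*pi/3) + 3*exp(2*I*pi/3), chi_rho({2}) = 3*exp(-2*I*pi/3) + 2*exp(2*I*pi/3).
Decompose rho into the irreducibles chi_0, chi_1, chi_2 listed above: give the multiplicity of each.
Multiplicities: chi_0: 0, chi_1: 3, chi_2: 2.

Derivation: Use <chi_rho, chi> = (1/|G|) sum_C |C| * chi_rho(C) * conj(chi(C)) with |G| = 3 for each irreducible chi in the table:
  <chi_rho, chi_0> = (1/3)[1*(5)*conj(1) + 1*(2*exp(-2*I*pi/3) + 3*exp(2*I*pi/3))*conj(1) + 1*(3*exp(-2*I*pi/3) + 2*exp(2*I*pi/3))*conj(1)]
      = (1/3)[(5) + (2*exp(-2*I*pi/3) + 3*exp(2*I*pi/3)) + (3*exp(-2*I*pi/3) + 2*exp(2*I*pi/3))] = 0/3 = 0
  <chi_rho, chi_1> = (1/3)[1*(5)*conj(1) + 1*(2*exp(-2*I*pi/3) + 3*exp(2*I*pi/3))*conj(exp(2*I*pi/3)) + 1*(3*exp(-2*I*pi/3) + 2*exp(2*I*pi/3))*conj(exp(-2*I*pi/3))]
      = (1/3)[(5) + (3 + 2*exp(2*I*pi/3)) + (3 + 2*exp(-2*I*pi/3))] = 9/3 = 3
  <chi_rho, chi_2> = (1/3)[1*(5)*conj(1) + 1*(2*exp(-2*I*pi/3) + 3*exp(2*I*pi/3))*conj(exp(-2*I*pi/3)) + 1*(3*exp(-2*I*pi/3) + 2*exp(2*I*pi/3))*conj(exp(2*I*pi/3))]
      = (1/3)[(5) + (2 + 3*exp(-2*I*pi/3)) + (2 + 3*exp(2*I*pi/3))] = 6/3 = 2
(Exp terms are combined using exp(i*s)*conj(exp(i*t)) = exp(i*(s-t)), and sums of them are collapsed using the identity that for every m > 1 the m distinct m-th roots of unity sum to 0, e.g. 1 + exp(2*I*pi/3) + exp(-2*I*pi/3) = 0.)
Dimension check: dim(rho) = sum (mult * dim) = 0*1 + 3*1 + 2*1 = 5 = chi_rho(e) = 5.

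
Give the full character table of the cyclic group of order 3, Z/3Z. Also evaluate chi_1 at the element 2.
Character table of Z/3Z (irreps indexed chi_0,...,chi_2 with chi_k(m) = zeta_3^(k*m), zeta_3 = exp(2*pi*i/3)):
  irrep \ class  {0} (size 1)  {1} (size 1)    {2} (size 1)  
  chi_0          1             1               1             
  chi_1          1             exp(2*I*pi/3)   exp(-2*I*pi/3)
  chi_2          1             exp(-2*I*pi/3)  exp(2*I*pi/3) 

Spot check: chi_1(2) = zeta_3^(1*2) = zeta_3^2 = exp(-2*I*pi/3).

Derivation: Z/3Z is abelian, so all 3 irreducible complex representations are 1-dimensional. They are given by chi_k(m) = zeta_3^(k*m) for k = 0,...,2. Row orthogonality: sum_m chi_k(m) conj(chi_l(m)) = 3 * [k = l].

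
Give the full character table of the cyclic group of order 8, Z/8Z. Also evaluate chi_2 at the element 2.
Character table of Z/8Z (irreps indexed chi_0,...,chi_7 with chi_k(m) = zeta_8^(k*m), zeta_8 = exp(2*pi*i/8)):
  irrep \ class  {0} (size 1)  {1} (size 1)    {2} (size 1)  {3} (size 1)    {4} (size 1)  {5} (size 1)    {6} (size 1)  {7} (size 1)  
  chi_0          1             1               1             1               1             1               1             1             
  chi_1          1             exp(I*pi/4)     I             exp(3*I*pi/4)   -1            exp(-3*I*pi/4)  -I            exp(-I*pi/4)  
  chi_2          1             I               -1            -I              1             I               -1            -I            
  chi_3          1             exp(3*I*pi/4)   -I            exp(I*pi/4)     -1            exp(-I*pi/4)    I             exp(-3*I*pi/4)
  chi_4          1             -1              1             -1              1             -1              1             -1            
  chi_5          1             exp(-3*I*pi/4)  I             exp(-I*pi/4)    -1            exp(I*pi/4)     -I            exp(3*I*pi/4) 
  chi_6          1             -I              -1            I               1             -I              -1            I             
  chi_7          1             exp(-I*pi/4)    -I            exp(-3*I*pi/4)  -1            exp(3*I*pi/4)   I             exp(I*pi/4)   

Spot check: chi_2(2) = zeta_8^(2*2) = zeta_8^4 = -1.

Derivation: Z/8Z is abelian, so all 8 irreducible complex representations are 1-dimensional. They are given by chi_k(m) = zeta_8^(k*m) for k = 0,...,7. Row orthogonality: sum_m chi_k(m) conj(chi_l(m)) = 8 * [k = l].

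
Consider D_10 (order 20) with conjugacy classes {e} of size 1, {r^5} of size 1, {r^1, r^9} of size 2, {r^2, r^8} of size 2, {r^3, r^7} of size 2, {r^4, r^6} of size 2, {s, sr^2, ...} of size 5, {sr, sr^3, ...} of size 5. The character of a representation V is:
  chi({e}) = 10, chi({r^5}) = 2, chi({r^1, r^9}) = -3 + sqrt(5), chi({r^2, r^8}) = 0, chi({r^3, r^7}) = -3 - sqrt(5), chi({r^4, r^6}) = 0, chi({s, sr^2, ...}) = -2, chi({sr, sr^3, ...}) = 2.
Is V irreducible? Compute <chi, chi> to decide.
Not irreducible (reducible): <chi, chi> = 10 > 1.

Why: <chi, chi> = (1/|G|) sum_C |C| * |chi(C)|^2 = (1/20)[1*|10|^2 + 1*|2|^2 + 2*|-3 + sqrt(5)|^2 + 2*|0|^2 + 2*|-3 - sqrt(5)|^2 + 2*|0|^2 + 5*|-2|^2 + 5*|2|^2]
  = (1/20)[(100) + (4) + (28 - 12*sqrt(5)) + (0) + (12*sqrt(5) + 28) + (0) + (20) + (20)] = 200/20 = 10.
A character is irreducible iff <chi, chi> = 1, so this representation is reducible.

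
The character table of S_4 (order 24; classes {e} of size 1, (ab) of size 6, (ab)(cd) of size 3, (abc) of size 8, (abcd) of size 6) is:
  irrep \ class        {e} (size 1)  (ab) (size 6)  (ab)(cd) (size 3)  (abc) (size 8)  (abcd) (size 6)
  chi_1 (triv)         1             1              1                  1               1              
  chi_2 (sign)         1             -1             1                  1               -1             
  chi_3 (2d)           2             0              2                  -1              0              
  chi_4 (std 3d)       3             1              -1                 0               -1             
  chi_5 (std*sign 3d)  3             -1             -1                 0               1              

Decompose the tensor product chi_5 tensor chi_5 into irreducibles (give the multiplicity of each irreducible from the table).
chi_5 tensor chi_5 = chi_1 + chi_3 + chi_4 + chi_5 (all other irreducibles have multiplicity 0).

Justification: The character of a tensor product is the pointwise product (chi_5 * chi_5)(C) = chi_5(C) * chi_5(C):
  {e}: (3)*(3), (ab): (-1)*(-1), (ab)(cd): (-1)*(-1), (abc): (0)*(0), (abcd): (1)*(1)
so (chi_5 * chi_5) takes values
  {e} -> 9, (ab) -> 1, (ab)(cd) -> 1, (abc) -> 0, (abcd) -> 1.
Now take the inner product of this character with each irreducible chi from the table, <chi_5*chi_5, chi> = (1/24) sum_C |C| (chi_5*chi_5)(C) conj(chi(C)):
  <chi_5*chi_5, chi_1> = (1/24)[1*(9)*conj(1) + 6*(1)*conj(1) + 3*(1)*conj(1) + 8*(0)*conj(1) + 6*(1)*conj(1)]
      = (1/24)[(9) + (6) + (3) + (0) + (6)] = 24/24 = 1
  <chi_5*chi_5, chi_2> = (1/24)[1*(9)*conj(1) + 6*(1)*conj(-1) + 3*(1)*conj(1) + 8*(0)*conj(1) + 6*(1)*conj(-1)]
      = (1/24)[(9) + (-6) + (3) + (0) + (-6)] = 0/24 = 0
  <chi_5*chi_5, chi_3> = (1/24)[1*(9)*conj(2) + 6*(1)*conj(0) + 3*(1)*conj(2) + 8*(0)*conj(-1) + 6*(1)*conj(0)]
      = (1/24)[(18) + (0) + (6) + (0) + (0)] = 24/24 = 1
  <chi_5*chi_5, chi_4> = (1/24)[1*(9)*conj(3) + 6*(1)*conj(1) + 3*(1)*conj(-1) + 8*(0)*conj(0) + 6*(1)*conj(-1)]
      = (1/24)[(27) + (6) + (-3) + (0) + (-6)] = 24/24 = 1
  <chi_5*chi_5, chi_5> = (1/24)[1*(9)*conj(3) + 6*(1)*conj(-1) + 3*(1)*conj(-1) + 8*(0)*conj(0) + 6*(1)*conj(1)]
      = (1/24)[(27) + (-6) + (-3) + (0) + (6)] = 24/24 = 1
Hence the multiplicities are chi_1: 1, chi_3: 1, chi_4: 1, chi_5: 1. Dimension check: dim(chi_5)*dim(chi_5) = 3*3 = 9 and sum (mult * dim) = 1*1 + 1*2 + 1*3 + 1*3 = 9.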